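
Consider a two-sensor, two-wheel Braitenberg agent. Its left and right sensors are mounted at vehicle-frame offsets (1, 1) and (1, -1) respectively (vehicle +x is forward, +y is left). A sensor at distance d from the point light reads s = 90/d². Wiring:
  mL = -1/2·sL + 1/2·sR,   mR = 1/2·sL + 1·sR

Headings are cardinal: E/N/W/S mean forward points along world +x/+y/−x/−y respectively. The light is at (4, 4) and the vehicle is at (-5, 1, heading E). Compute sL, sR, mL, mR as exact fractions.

45/34 9/8 -27/272 243/136

left sensor world pos  = (-4, 2); dL² = 68
right sensor world pos = (-4, 0); dR² = 80
sL = 90/68 = 45/34
sR = 90/80 = 9/8
mL = -1/2·sL + 1/2·sR = -27/272
mR = 1/2·sL + 1·sR = 243/136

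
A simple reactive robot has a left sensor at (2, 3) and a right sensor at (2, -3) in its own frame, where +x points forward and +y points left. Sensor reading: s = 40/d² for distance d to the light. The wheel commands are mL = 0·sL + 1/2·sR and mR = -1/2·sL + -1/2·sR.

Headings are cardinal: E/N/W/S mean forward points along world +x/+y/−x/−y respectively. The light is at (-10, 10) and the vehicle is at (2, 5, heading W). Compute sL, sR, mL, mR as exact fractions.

10/41 5/13 5/26 -335/1066

left sensor world pos  = (0, 2); dL² = 164
right sensor world pos = (0, 8); dR² = 104
sL = 40/164 = 10/41
sR = 40/104 = 5/13
mL = 0·sL + 1/2·sR = 5/26
mR = -1/2·sL + -1/2·sR = -335/1066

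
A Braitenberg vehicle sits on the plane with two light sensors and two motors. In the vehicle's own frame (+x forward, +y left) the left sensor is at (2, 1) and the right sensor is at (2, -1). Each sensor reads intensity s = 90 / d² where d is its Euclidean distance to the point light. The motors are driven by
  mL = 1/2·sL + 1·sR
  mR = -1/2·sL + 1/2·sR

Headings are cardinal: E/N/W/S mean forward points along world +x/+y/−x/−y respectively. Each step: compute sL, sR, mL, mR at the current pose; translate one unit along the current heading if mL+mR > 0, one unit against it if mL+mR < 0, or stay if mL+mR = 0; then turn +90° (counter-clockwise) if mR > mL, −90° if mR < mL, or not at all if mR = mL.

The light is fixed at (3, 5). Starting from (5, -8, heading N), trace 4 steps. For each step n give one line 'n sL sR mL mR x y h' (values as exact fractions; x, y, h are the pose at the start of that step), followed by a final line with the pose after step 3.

0 45/61 9/13 1683/1586 -18/793 5 -8 N
1 90/137 18/37 4131/5069 -432/5069 5 -7 E
2 45/106 9/20 351/530 27/2120 6 -7 S
3 90/197 18/29 4851/5713 468/5713 6 -8 W
final 5 -8 N

n=0: pose=(5,-8,N); sL=45/61, sR=9/13; mL=1683/1586, mR=-18/793; mL+mR=27/26 → advance +1; mR−mL=-1719/1586 → turn -1·90°
n=1: pose=(5,-7,E); sL=90/137, sR=18/37; mL=4131/5069, mR=-432/5069; mL+mR=27/37 → advance +1; mR−mL=-4563/5069 → turn -1·90°
n=2: pose=(6,-7,S); sL=45/106, sR=9/20; mL=351/530, mR=27/2120; mL+mR=27/40 → advance +1; mR−mL=-1377/2120 → turn -1·90°
n=3: pose=(6,-8,W); sL=90/197, sR=18/29; mL=4851/5713, mR=468/5713; mL+mR=27/29 → advance +1; mR−mL=-4383/5713 → turn -1·90°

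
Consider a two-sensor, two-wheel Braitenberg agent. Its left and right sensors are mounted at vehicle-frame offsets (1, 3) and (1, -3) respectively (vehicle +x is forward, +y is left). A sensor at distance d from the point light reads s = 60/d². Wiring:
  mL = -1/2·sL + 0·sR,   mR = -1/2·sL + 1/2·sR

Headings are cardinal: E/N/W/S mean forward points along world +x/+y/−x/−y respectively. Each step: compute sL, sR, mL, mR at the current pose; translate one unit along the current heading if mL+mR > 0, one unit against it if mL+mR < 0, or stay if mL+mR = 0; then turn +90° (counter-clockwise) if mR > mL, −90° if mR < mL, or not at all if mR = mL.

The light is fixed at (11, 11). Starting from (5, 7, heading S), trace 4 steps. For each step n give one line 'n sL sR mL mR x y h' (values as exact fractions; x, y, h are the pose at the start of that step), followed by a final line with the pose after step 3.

n=0: pose=(5,7,S); sL=30/17, sR=30/53; mL=-15/17, mR=-540/901; mL+mR=-1335/901 → advance -1; mR−mL=15/53 → turn +1·90°
n=1: pose=(5,8,E); sL=12/5, sR=60/61; mL=-6/5, mR=-216/305; mL+mR=-582/305 → advance -1; mR−mL=30/61 → turn +1·90°
n=2: pose=(4,8,N); sL=15/26, sR=3; mL=-15/52, mR=63/52; mL+mR=12/13 → advance +1; mR−mL=3/2 → turn +1·90°
n=3: pose=(4,9,W); sL=60/89, sR=12/13; mL=-30/89, mR=144/1157; mL+mR=-246/1157 → advance -1; mR−mL=6/13 → turn +1·90°

0 30/17 30/53 -15/17 -540/901 5 7 S
1 12/5 60/61 -6/5 -216/305 5 8 E
2 15/26 3 -15/52 63/52 4 8 N
3 60/89 12/13 -30/89 144/1157 4 9 W
final 5 9 S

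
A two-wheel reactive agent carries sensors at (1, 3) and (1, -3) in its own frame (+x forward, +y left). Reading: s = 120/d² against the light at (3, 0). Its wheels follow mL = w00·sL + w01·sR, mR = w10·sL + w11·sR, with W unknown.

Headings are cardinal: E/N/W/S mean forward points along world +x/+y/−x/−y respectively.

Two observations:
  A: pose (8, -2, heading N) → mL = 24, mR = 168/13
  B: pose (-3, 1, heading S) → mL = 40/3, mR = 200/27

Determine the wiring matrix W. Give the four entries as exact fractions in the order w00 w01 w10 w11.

obs A: pose=(8,-2,N) → sL=24, sR=24/13, mL=24, mR=168/13
obs B: pose=(-3,1,S) → sL=40/3, sR=40/27, mL=40/3, mR=200/27
sensor matrix S = [[24, 24/13], [40/3, 40/27]]; det S = 1280/117
solve [mL_A; mL_B] = S·[w00; w01] and [mR_A; mR_B] = S·[w10; w11]:
  w00 = 1, w01 = 0, w10 = 1/2, w11 = 1/2

1 0 1/2 1/2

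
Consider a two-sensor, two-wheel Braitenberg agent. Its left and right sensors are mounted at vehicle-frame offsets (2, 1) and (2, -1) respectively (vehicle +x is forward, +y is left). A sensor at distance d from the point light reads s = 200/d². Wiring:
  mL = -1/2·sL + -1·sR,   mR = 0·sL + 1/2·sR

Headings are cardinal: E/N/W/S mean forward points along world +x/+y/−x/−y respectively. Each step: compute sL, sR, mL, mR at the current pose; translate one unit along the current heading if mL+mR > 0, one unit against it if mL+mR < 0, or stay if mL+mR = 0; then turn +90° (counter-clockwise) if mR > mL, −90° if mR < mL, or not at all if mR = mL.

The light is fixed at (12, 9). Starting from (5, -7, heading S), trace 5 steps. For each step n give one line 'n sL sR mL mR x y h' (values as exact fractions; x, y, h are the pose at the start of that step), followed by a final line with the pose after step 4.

0 5/9 50/97 -1385/1746 25/97 5 -7 S
1 200/221 200/281 -72300/62101 100/281 5 -6 E
2 4/5 100/109 -718/545 50/109 4 -6 N
3 200/389 8/13 -4412/5057 4/13 4 -7 W
4 5/9 50/97 -1385/1746 25/97 5 -7 S
final 5 -6 E

n=0: pose=(5,-7,S); sL=5/9, sR=50/97; mL=-1385/1746, mR=25/97; mL+mR=-935/1746 → advance -1; mR−mL=1835/1746 → turn +1·90°
n=1: pose=(5,-6,E); sL=200/221, sR=200/281; mL=-72300/62101, mR=100/281; mL+mR=-50200/62101 → advance -1; mR−mL=94400/62101 → turn +1·90°
n=2: pose=(4,-6,N); sL=4/5, sR=100/109; mL=-718/545, mR=50/109; mL+mR=-468/545 → advance -1; mR−mL=968/545 → turn +1·90°
n=3: pose=(4,-7,W); sL=200/389, sR=8/13; mL=-4412/5057, mR=4/13; mL+mR=-2856/5057 → advance -1; mR−mL=5968/5057 → turn +1·90°
n=4: pose=(5,-7,S); sL=5/9, sR=50/97; mL=-1385/1746, mR=25/97; mL+mR=-935/1746 → advance -1; mR−mL=1835/1746 → turn +1·90°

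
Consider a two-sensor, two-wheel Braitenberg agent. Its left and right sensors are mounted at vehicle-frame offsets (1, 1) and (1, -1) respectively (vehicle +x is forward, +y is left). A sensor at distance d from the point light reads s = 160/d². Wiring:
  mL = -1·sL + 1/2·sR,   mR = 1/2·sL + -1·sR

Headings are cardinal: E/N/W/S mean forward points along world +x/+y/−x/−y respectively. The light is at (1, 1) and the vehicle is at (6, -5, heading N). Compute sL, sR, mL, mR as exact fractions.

160/41 160/61 -6480/2501 -1680/2501

left sensor world pos  = (5, -4); dL² = 41
right sensor world pos = (7, -4); dR² = 61
sL = 160/41 = 160/41
sR = 160/61 = 160/61
mL = -1·sL + 1/2·sR = -6480/2501
mR = 1/2·sL + -1·sR = -1680/2501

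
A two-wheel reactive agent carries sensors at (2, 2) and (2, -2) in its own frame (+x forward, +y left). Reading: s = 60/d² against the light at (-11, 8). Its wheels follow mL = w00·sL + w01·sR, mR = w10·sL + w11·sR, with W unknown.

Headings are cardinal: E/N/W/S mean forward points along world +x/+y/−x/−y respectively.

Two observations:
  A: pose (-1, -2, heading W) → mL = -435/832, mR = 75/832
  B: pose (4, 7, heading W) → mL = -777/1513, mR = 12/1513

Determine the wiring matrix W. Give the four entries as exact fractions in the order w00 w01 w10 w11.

-1 -1/2 -1/2 1/2

obs A: pose=(-1,-2,W) → sL=15/52, sR=15/32, mL=-435/832, mR=75/832
obs B: pose=(4,7,W) → sL=30/89, sR=6/17, mL=-777/1513, mR=12/1513
sensor matrix S = [[15/52, 15/32], [30/89, 6/17]]; det S = -17685/314704
solve [mL_A; mL_B] = S·[w00; w01] and [mR_A; mR_B] = S·[w10; w11]:
  w00 = -1, w01 = -1/2, w10 = -1/2, w11 = 1/2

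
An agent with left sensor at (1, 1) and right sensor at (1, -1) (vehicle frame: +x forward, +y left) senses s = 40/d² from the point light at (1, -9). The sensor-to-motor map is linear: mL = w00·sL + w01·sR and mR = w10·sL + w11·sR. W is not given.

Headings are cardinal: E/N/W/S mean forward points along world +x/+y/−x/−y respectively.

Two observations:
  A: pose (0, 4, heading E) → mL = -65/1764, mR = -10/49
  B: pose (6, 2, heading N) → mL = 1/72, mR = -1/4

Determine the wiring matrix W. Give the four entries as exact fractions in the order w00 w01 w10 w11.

obs A: pose=(0,4,E) → sL=10/49, sR=5/18, mL=-65/1764, mR=-10/49
obs B: pose=(6,2,N) → sL=1/4, sR=2/9, mL=1/72, mR=-1/4
sensor matrix S = [[10/49, 5/18], [1/4, 2/9]]; det S = -85/3528
solve [mL_A; mL_B] = S·[w00; w01] and [mR_A; mR_B] = S·[w10; w11]:
  w00 = 1/2, w01 = -1/2, w10 = -1, w11 = 0

1/2 -1/2 -1 0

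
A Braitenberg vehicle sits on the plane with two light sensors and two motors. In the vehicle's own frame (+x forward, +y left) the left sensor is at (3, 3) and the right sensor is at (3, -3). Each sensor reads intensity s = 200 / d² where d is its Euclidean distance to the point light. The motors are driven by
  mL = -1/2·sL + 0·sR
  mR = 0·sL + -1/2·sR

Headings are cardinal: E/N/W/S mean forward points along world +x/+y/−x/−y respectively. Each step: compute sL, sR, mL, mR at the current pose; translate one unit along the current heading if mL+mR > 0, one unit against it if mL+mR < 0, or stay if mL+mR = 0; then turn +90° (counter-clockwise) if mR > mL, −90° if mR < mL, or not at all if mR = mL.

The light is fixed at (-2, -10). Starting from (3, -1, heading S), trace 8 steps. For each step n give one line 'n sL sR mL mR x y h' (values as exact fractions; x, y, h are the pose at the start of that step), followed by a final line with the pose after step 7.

0 2 5 -1 -5/2 3 -1 S
1 200/53 200/173 -100/53 -100/173 3 0 W
2 20/13 100/29 -10/13 -50/29 4 0 S
3 200/73 40/41 -100/73 -20/41 4 1 W
4 50/41 5/2 -25/41 -5/4 5 1 S
5 200/97 200/241 -100/97 -100/241 5 2 W
6 100/101 100/53 -50/101 -50/53 6 2 S
7 8/5 200/281 -4/5 -100/281 6 3 W
final 7 3 S

n=0: pose=(3,-1,S); sL=2, sR=5; mL=-1, mR=-5/2; mL+mR=-7/2 → advance -1; mR−mL=-3/2 → turn -1·90°
n=1: pose=(3,0,W); sL=200/53, sR=200/173; mL=-100/53, mR=-100/173; mL+mR=-22600/9169 → advance -1; mR−mL=12000/9169 → turn +1·90°
n=2: pose=(4,0,S); sL=20/13, sR=100/29; mL=-10/13, mR=-50/29; mL+mR=-940/377 → advance -1; mR−mL=-360/377 → turn -1·90°
n=3: pose=(4,1,W); sL=200/73, sR=40/41; mL=-100/73, mR=-20/41; mL+mR=-5560/2993 → advance -1; mR−mL=2640/2993 → turn +1·90°
n=4: pose=(5,1,S); sL=50/41, sR=5/2; mL=-25/41, mR=-5/4; mL+mR=-305/164 → advance -1; mR−mL=-105/164 → turn -1·90°
n=5: pose=(5,2,W); sL=200/97, sR=200/241; mL=-100/97, mR=-100/241; mL+mR=-33800/23377 → advance -1; mR−mL=14400/23377 → turn +1·90°
n=6: pose=(6,2,S); sL=100/101, sR=100/53; mL=-50/101, mR=-50/53; mL+mR=-7700/5353 → advance -1; mR−mL=-2400/5353 → turn -1·90°
n=7: pose=(6,3,W); sL=8/5, sR=200/281; mL=-4/5, mR=-100/281; mL+mR=-1624/1405 → advance -1; mR−mL=624/1405 → turn +1·90°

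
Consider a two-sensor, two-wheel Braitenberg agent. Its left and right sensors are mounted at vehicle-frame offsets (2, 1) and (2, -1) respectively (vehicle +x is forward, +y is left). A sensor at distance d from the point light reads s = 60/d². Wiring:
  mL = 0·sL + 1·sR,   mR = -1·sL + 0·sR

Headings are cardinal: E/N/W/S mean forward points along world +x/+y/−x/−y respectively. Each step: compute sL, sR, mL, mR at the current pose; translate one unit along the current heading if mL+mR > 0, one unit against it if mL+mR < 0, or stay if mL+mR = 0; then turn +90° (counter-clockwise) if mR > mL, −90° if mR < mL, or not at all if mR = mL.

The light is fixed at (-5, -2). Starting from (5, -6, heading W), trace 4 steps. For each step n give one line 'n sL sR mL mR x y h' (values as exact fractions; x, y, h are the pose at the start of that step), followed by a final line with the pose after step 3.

0 60/89 60/73 60/73 -60/89 5 -6 W
1 15/17 15/26 15/26 -15/17 4 -6 N
2 60/137 60/157 60/157 -60/137 4 -7 E
3 6/13 30/49 30/49 -6/13 3 -7 S
final 3 -8 W

n=0: pose=(5,-6,W); sL=60/89, sR=60/73; mL=60/73, mR=-60/89; mL+mR=960/6497 → advance +1; mR−mL=-9720/6497 → turn -1·90°
n=1: pose=(4,-6,N); sL=15/17, sR=15/26; mL=15/26, mR=-15/17; mL+mR=-135/442 → advance -1; mR−mL=-645/442 → turn -1·90°
n=2: pose=(4,-7,E); sL=60/137, sR=60/157; mL=60/157, mR=-60/137; mL+mR=-1200/21509 → advance -1; mR−mL=-17640/21509 → turn -1·90°
n=3: pose=(3,-7,S); sL=6/13, sR=30/49; mL=30/49, mR=-6/13; mL+mR=96/637 → advance +1; mR−mL=-684/637 → turn -1·90°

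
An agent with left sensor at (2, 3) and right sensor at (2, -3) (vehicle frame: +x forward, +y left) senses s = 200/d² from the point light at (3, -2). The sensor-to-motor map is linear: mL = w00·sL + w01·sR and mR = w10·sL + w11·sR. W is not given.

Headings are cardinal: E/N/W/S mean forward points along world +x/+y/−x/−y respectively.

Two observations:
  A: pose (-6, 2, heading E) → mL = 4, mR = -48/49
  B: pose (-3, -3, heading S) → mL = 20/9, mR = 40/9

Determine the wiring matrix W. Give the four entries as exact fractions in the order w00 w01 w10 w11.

obs A: pose=(-6,2,E) → sL=100/49, sR=4, mL=4, mR=-48/49
obs B: pose=(-3,-3,S) → sL=100/9, sR=20/9, mL=20/9, mR=40/9
sensor matrix S = [[100/49, 4], [100/9, 20/9]]; det S = -17600/441
solve [mL_A; mL_B] = S·[w00; w01] and [mR_A; mR_B] = S·[w10; w11]:
  w00 = 0, w01 = 1, w10 = 1/2, w11 = -1/2

0 1 1/2 -1/2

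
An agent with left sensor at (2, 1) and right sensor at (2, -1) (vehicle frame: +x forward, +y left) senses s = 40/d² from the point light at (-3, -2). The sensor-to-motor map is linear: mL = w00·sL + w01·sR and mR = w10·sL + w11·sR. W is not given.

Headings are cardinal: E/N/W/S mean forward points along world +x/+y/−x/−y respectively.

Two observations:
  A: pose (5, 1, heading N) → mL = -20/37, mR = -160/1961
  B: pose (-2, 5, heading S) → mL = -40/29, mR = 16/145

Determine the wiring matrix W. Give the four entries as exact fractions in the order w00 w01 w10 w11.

-1 0 -1/2 1/2

obs A: pose=(5,1,N) → sL=20/37, sR=20/53, mL=-20/37, mR=-160/1961
obs B: pose=(-2,5,S) → sL=40/29, sR=8/5, mL=-40/29, mR=16/145
sensor matrix S = [[20/37, 20/53], [40/29, 8/5]]; det S = 19584/56869
solve [mL_A; mL_B] = S·[w00; w01] and [mR_A; mR_B] = S·[w10; w11]:
  w00 = -1, w01 = 0, w10 = -1/2, w11 = 1/2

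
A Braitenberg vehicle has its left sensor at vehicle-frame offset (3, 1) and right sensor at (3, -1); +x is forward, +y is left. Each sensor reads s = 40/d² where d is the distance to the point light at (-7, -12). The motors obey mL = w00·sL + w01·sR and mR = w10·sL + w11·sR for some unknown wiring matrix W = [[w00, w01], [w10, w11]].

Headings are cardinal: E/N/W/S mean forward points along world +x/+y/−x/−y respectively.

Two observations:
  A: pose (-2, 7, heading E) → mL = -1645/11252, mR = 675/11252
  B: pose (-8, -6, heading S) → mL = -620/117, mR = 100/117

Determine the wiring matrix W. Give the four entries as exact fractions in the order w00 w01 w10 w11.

-1/2 -1 -1/2 1

obs A: pose=(-2,7,E) → sL=5/58, sR=10/97, mL=-1645/11252, mR=675/11252
obs B: pose=(-8,-6,S) → sL=40/9, sR=40/13, mL=-620/117, mR=100/117
sensor matrix S = [[5/58, 10/97], [40/9, 40/13]]; det S = -63500/329121
solve [mL_A; mL_B] = S·[w00; w01] and [mR_A; mR_B] = S·[w10; w11]:
  w00 = -1/2, w01 = -1, w10 = -1/2, w11 = 1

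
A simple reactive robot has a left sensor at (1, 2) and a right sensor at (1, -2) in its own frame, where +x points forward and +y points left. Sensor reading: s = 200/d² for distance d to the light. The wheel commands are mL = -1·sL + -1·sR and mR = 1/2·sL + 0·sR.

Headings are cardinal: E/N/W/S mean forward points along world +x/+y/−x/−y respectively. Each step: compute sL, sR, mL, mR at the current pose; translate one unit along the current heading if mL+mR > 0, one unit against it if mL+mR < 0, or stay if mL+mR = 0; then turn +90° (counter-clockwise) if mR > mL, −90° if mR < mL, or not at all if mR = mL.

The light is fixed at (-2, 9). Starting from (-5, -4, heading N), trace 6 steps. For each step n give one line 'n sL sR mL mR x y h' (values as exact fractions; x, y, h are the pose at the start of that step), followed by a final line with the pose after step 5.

0 200/169 40/29 -12560/4901 100/169 -5 -4 N
1 25/34 5/4 -135/68 25/68 -5 -5 W
2 8/9 200/241 -3728/2169 4/9 -4 -5 S
3 100/61 100/113 -17400/6893 50/61 -4 -4 E
4 200/169 40/29 -12560/4901 100/169 -5 -4 N
5 25/34 5/4 -135/68 25/68 -5 -5 W
final -4 -5 S

n=0: pose=(-5,-4,N); sL=200/169, sR=40/29; mL=-12560/4901, mR=100/169; mL+mR=-9660/4901 → advance -1; mR−mL=15460/4901 → turn +1·90°
n=1: pose=(-5,-5,W); sL=25/34, sR=5/4; mL=-135/68, mR=25/68; mL+mR=-55/34 → advance -1; mR−mL=40/17 → turn +1·90°
n=2: pose=(-4,-5,S); sL=8/9, sR=200/241; mL=-3728/2169, mR=4/9; mL+mR=-2764/2169 → advance -1; mR−mL=1564/723 → turn +1·90°
n=3: pose=(-4,-4,E); sL=100/61, sR=100/113; mL=-17400/6893, mR=50/61; mL+mR=-11750/6893 → advance -1; mR−mL=23050/6893 → turn +1·90°
n=4: pose=(-5,-4,N); sL=200/169, sR=40/29; mL=-12560/4901, mR=100/169; mL+mR=-9660/4901 → advance -1; mR−mL=15460/4901 → turn +1·90°
n=5: pose=(-5,-5,W); sL=25/34, sR=5/4; mL=-135/68, mR=25/68; mL+mR=-55/34 → advance -1; mR−mL=40/17 → turn +1·90°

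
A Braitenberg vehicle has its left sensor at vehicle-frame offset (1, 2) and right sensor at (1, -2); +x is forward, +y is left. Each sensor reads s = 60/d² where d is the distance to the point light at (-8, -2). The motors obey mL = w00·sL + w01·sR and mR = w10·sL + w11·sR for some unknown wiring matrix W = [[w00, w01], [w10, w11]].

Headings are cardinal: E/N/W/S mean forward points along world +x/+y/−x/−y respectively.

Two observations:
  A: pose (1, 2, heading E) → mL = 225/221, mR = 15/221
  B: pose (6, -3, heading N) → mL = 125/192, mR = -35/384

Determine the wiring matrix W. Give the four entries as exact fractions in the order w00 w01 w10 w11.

1 1 -1/2 1/2

obs A: pose=(1,2,E) → sL=15/34, sR=15/26, mL=225/221, mR=15/221
obs B: pose=(6,-3,N) → sL=5/12, sR=15/64, mL=125/192, mR=-35/384
sensor matrix S = [[15/34, 15/26], [5/12, 15/64]]; det S = -3875/28288
solve [mL_A; mL_B] = S·[w00; w01] and [mR_A; mR_B] = S·[w10; w11]:
  w00 = 1, w01 = 1, w10 = -1/2, w11 = 1/2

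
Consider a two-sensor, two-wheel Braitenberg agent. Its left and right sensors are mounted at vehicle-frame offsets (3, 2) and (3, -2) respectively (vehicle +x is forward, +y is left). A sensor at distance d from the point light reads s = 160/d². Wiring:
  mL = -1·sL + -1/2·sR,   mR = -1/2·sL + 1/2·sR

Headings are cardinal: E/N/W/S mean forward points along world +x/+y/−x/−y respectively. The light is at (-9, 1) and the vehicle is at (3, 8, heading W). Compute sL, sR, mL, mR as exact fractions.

left sensor world pos  = (0, 6); dL² = 106
right sensor world pos = (0, 10); dR² = 162
sL = 160/106 = 80/53
sR = 160/162 = 80/81
mL = -1·sL + -1/2·sR = -8600/4293
mR = -1/2·sL + 1/2·sR = -1120/4293

80/53 80/81 -8600/4293 -1120/4293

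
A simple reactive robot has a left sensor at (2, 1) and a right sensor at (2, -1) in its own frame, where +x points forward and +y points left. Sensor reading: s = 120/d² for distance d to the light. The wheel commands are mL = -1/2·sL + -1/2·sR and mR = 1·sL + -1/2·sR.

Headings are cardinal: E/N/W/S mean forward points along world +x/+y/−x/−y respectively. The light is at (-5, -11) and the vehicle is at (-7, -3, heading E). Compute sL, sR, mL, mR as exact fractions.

left sensor world pos  = (-5, -2); dL² = 81
right sensor world pos = (-5, -4); dR² = 49
sL = 120/81 = 40/27
sR = 120/49 = 120/49
mL = -1/2·sL + -1/2·sR = -2600/1323
mR = 1·sL + -1/2·sR = 340/1323

40/27 120/49 -2600/1323 340/1323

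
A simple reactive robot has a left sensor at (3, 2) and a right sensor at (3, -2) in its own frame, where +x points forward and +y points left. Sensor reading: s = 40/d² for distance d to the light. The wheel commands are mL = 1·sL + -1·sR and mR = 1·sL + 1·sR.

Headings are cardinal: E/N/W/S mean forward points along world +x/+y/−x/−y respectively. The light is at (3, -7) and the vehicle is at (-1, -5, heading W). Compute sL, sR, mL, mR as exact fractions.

left sensor world pos  = (-4, -7); dL² = 49
right sensor world pos = (-4, -3); dR² = 65
sL = 40/49 = 40/49
sR = 40/65 = 8/13
mL = 1·sL + -1·sR = 128/637
mR = 1·sL + 1·sR = 912/637

40/49 8/13 128/637 912/637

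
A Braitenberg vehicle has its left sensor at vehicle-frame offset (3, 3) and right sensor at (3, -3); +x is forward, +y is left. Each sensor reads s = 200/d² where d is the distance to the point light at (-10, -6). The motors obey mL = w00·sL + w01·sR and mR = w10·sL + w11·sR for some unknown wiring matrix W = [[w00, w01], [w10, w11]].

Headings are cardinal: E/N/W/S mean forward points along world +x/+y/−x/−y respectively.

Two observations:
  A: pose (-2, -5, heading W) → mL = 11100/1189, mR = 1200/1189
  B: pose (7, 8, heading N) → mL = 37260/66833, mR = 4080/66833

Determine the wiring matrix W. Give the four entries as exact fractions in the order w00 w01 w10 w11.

obs A: pose=(-2,-5,W) → sL=200/29, sR=200/41, mL=11100/1189, mR=1200/1189
obs B: pose=(7,8,N) → sL=40/97, sR=200/689, mL=37260/66833, mR=4080/66833
sensor matrix S = [[200/29, 200/41], [40/97, 200/689]]; det S = -768000/79464437
solve [mL_A; mL_B] = S·[w00; w01] and [mR_A; mR_B] = S·[w10; w11]:
  w00 = 1, w01 = 1/2, w10 = 1/2, w11 = -1/2

1 1/2 1/2 -1/2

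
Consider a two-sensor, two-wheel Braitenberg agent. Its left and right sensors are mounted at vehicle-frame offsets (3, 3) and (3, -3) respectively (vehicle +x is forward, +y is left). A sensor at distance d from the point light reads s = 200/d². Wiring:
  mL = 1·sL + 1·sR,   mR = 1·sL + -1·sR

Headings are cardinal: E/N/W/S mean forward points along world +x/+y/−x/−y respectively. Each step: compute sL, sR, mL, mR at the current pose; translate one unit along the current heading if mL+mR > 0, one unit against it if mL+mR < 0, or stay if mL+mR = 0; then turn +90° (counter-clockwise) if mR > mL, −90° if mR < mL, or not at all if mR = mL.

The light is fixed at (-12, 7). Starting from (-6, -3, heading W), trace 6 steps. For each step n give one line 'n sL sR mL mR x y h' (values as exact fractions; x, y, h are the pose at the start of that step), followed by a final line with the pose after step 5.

n=0: pose=(-6,-3,W); sL=100/89, sR=100/29; mL=11800/2581, mR=-6000/2581; mL+mR=200/89 → advance +1; mR−mL=-200/29 → turn -1·90°
n=1: pose=(-7,-3,N); sL=200/53, sR=200/113; mL=33200/5989, mR=12000/5989; mL+mR=400/53 → advance +1; mR−mL=-400/113 → turn -1·90°
n=2: pose=(-7,-2,E); sL=2, sR=25/26; mL=77/26, mR=27/26; mL+mR=4 → advance +1; mR−mL=-25/13 → turn -1·90°
n=3: pose=(-6,-2,S); sL=8/9, sR=200/153; mL=112/51, mR=-64/153; mL+mR=16/9 → advance +1; mR−mL=-400/153 → turn -1·90°
n=4: pose=(-6,-3,W); sL=100/89, sR=100/29; mL=11800/2581, mR=-6000/2581; mL+mR=200/89 → advance +1; mR−mL=-200/29 → turn -1·90°
n=5: pose=(-7,-3,N); sL=200/53, sR=200/113; mL=33200/5989, mR=12000/5989; mL+mR=400/53 → advance +1; mR−mL=-400/113 → turn -1·90°

0 100/89 100/29 11800/2581 -6000/2581 -6 -3 W
1 200/53 200/113 33200/5989 12000/5989 -7 -3 N
2 2 25/26 77/26 27/26 -7 -2 E
3 8/9 200/153 112/51 -64/153 -6 -2 S
4 100/89 100/29 11800/2581 -6000/2581 -6 -3 W
5 200/53 200/113 33200/5989 12000/5989 -7 -3 N
final -7 -2 E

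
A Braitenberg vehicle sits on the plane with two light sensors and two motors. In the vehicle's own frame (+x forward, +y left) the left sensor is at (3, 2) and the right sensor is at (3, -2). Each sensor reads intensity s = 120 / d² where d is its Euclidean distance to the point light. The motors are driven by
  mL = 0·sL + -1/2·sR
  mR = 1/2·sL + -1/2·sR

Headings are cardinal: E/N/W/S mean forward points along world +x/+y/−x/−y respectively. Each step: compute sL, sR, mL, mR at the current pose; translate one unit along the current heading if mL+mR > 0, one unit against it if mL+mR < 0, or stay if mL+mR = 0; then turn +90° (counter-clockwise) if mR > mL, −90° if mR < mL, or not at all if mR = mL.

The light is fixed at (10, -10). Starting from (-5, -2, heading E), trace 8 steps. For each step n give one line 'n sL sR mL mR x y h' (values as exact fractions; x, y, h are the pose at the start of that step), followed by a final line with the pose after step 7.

0 30/61 2/3 -1/3 -16/183 -5 -2 E
1 24/89 120/317 -60/317 -1536/28213 -6 -2 N
2 60/193 60/221 -30/221 840/42653 -6 -3 W
3 24/37 24/61 -12/61 288/2257 -5 -3 S
4 30/61 2/3 -1/3 -16/183 -5 -2 E
5 24/89 120/317 -60/317 -1536/28213 -6 -2 N
6 60/193 60/221 -30/221 840/42653 -6 -3 W
7 24/37 24/61 -12/61 288/2257 -5 -3 S
final -5 -2 E

n=0: pose=(-5,-2,E); sL=30/61, sR=2/3; mL=-1/3, mR=-16/183; mL+mR=-77/183 → advance -1; mR−mL=15/61 → turn +1·90°
n=1: pose=(-6,-2,N); sL=24/89, sR=120/317; mL=-60/317, mR=-1536/28213; mL+mR=-6876/28213 → advance -1; mR−mL=12/89 → turn +1·90°
n=2: pose=(-6,-3,W); sL=60/193, sR=60/221; mL=-30/221, mR=840/42653; mL+mR=-4950/42653 → advance -1; mR−mL=30/193 → turn +1·90°
n=3: pose=(-5,-3,S); sL=24/37, sR=24/61; mL=-12/61, mR=288/2257; mL+mR=-156/2257 → advance -1; mR−mL=12/37 → turn +1·90°
n=4: pose=(-5,-2,E); sL=30/61, sR=2/3; mL=-1/3, mR=-16/183; mL+mR=-77/183 → advance -1; mR−mL=15/61 → turn +1·90°
n=5: pose=(-6,-2,N); sL=24/89, sR=120/317; mL=-60/317, mR=-1536/28213; mL+mR=-6876/28213 → advance -1; mR−mL=12/89 → turn +1·90°
n=6: pose=(-6,-3,W); sL=60/193, sR=60/221; mL=-30/221, mR=840/42653; mL+mR=-4950/42653 → advance -1; mR−mL=30/193 → turn +1·90°
n=7: pose=(-5,-3,S); sL=24/37, sR=24/61; mL=-12/61, mR=288/2257; mL+mR=-156/2257 → advance -1; mR−mL=12/37 → turn +1·90°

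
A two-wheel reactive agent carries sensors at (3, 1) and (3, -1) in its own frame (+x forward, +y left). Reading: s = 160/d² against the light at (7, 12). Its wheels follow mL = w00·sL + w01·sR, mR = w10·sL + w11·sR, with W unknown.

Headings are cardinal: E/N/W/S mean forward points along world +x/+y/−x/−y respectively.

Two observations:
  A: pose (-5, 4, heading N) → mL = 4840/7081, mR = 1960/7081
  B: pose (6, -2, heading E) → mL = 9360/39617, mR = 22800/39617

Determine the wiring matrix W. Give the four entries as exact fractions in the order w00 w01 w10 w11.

obs A: pose=(-5,4,N) → sL=80/97, sR=80/73, mL=4840/7081, mR=1960/7081
obs B: pose=(6,-2,E) → sL=160/173, sR=160/229, mL=9360/39617, mR=22800/39617
sensor matrix S = [[80/97, 80/73], [160/173, 160/229]]; det S = -122675200/280527977
solve [mL_A; mL_B] = S·[w00; w01] and [mR_A; mR_B] = S·[w10; w11]:
  w00 = -1/2, w01 = 1, w10 = 1, w11 = -1/2

-1/2 1 1 -1/2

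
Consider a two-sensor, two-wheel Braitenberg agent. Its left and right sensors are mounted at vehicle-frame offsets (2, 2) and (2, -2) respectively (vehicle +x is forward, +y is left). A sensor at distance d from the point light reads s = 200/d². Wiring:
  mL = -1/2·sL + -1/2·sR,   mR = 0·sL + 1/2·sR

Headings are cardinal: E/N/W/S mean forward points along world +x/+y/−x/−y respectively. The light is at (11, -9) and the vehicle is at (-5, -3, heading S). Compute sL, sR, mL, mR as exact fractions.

left sensor world pos  = (-3, -5); dL² = 212
right sensor world pos = (-7, -5); dR² = 340
sL = 200/212 = 50/53
sR = 200/340 = 10/17
mL = -1/2·sL + -1/2·sR = -690/901
mR = 0·sL + 1/2·sR = 5/17

50/53 10/17 -690/901 5/17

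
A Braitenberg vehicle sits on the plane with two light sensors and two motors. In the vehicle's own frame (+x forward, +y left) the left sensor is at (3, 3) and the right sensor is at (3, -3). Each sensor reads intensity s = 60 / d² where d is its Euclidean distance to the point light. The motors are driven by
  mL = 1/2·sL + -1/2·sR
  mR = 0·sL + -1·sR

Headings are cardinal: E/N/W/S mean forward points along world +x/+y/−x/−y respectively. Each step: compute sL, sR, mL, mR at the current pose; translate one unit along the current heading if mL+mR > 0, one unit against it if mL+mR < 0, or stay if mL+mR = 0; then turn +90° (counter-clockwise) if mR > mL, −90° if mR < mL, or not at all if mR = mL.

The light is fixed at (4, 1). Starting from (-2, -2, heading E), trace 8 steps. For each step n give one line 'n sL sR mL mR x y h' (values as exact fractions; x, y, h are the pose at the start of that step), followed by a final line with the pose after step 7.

0 20/3 4/3 8/3 -4/3 -2 -2 E
1 3/2 3/5 9/20 -3/5 -1 -2 S
2 60/89 12/13 -144/1157 -12/13 -1 -1 W
3 6/5 30 -72/5 -30 0 -1 N
4 60 60/37 1080/37 -60/37 0 -2 E
5 5/3 5/6 5/12 -5/6 1 -2 S
6 60/61 60/37 -720/2257 -60/37 1 -1 W
7 30/13 30 -180/13 -30 2 -1 N
final 2 -2 E

n=0: pose=(-2,-2,E); sL=20/3, sR=4/3; mL=8/3, mR=-4/3; mL+mR=4/3 → advance +1; mR−mL=-4 → turn -1·90°
n=1: pose=(-1,-2,S); sL=3/2, sR=3/5; mL=9/20, mR=-3/5; mL+mR=-3/20 → advance -1; mR−mL=-21/20 → turn -1·90°
n=2: pose=(-1,-1,W); sL=60/89, sR=12/13; mL=-144/1157, mR=-12/13; mL+mR=-1212/1157 → advance -1; mR−mL=-924/1157 → turn -1·90°
n=3: pose=(0,-1,N); sL=6/5, sR=30; mL=-72/5, mR=-30; mL+mR=-222/5 → advance -1; mR−mL=-78/5 → turn -1·90°
n=4: pose=(0,-2,E); sL=60, sR=60/37; mL=1080/37, mR=-60/37; mL+mR=1020/37 → advance +1; mR−mL=-1140/37 → turn -1·90°
n=5: pose=(1,-2,S); sL=5/3, sR=5/6; mL=5/12, mR=-5/6; mL+mR=-5/12 → advance -1; mR−mL=-5/4 → turn -1·90°
n=6: pose=(1,-1,W); sL=60/61, sR=60/37; mL=-720/2257, mR=-60/37; mL+mR=-4380/2257 → advance -1; mR−mL=-2940/2257 → turn -1·90°
n=7: pose=(2,-1,N); sL=30/13, sR=30; mL=-180/13, mR=-30; mL+mR=-570/13 → advance -1; mR−mL=-210/13 → turn -1·90°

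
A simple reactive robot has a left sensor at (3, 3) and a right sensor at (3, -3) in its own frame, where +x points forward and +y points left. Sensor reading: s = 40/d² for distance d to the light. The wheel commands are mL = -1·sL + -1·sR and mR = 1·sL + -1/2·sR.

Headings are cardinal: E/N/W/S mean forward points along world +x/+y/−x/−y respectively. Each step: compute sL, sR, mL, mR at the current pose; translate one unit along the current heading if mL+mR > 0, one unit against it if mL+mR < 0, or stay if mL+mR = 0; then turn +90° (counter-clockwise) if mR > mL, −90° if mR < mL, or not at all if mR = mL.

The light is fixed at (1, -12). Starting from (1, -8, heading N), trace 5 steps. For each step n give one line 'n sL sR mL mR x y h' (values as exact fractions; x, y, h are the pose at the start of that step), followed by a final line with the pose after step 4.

0 20/29 20/29 -40/29 10/29 1 -8 N
1 40/9 8/9 -16/3 4 1 -9 W
2 5/2 10 -25/2 -5/2 2 -9 S
3 8/13 40/17 -656/221 -124/221 2 -8 E
4 20/29 20/29 -40/29 10/29 1 -8 N
final 1 -9 W

n=0: pose=(1,-8,N); sL=20/29, sR=20/29; mL=-40/29, mR=10/29; mL+mR=-30/29 → advance -1; mR−mL=50/29 → turn +1·90°
n=1: pose=(1,-9,W); sL=40/9, sR=8/9; mL=-16/3, mR=4; mL+mR=-4/3 → advance -1; mR−mL=28/3 → turn +1·90°
n=2: pose=(2,-9,S); sL=5/2, sR=10; mL=-25/2, mR=-5/2; mL+mR=-15 → advance -1; mR−mL=10 → turn +1·90°
n=3: pose=(2,-8,E); sL=8/13, sR=40/17; mL=-656/221, mR=-124/221; mL+mR=-60/17 → advance -1; mR−mL=532/221 → turn +1·90°
n=4: pose=(1,-8,N); sL=20/29, sR=20/29; mL=-40/29, mR=10/29; mL+mR=-30/29 → advance -1; mR−mL=50/29 → turn +1·90°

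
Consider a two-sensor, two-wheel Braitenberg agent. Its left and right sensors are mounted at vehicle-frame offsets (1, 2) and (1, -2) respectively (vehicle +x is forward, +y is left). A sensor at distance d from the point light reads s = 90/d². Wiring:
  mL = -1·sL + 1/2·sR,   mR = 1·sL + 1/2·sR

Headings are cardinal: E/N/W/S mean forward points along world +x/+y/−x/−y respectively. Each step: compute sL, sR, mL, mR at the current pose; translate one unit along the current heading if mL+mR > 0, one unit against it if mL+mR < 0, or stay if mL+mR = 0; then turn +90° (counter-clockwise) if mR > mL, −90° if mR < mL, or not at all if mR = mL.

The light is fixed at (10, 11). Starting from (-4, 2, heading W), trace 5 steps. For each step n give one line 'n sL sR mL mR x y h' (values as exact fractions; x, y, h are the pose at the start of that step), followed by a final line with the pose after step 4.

0 45/173 45/137 -4545/47402 20115/47402 -4 2 W
1 90/269 90/389 -22905/104641 47115/104641 -5 2 S
2 9/26 9/34 -189/884 423/884 -5 1 E
3 90/337 2/5 -113/1685 787/1685 -4 1 N
4 45/173 45/137 -4545/47402 20115/47402 -4 2 W
final -5 2 S

n=0: pose=(-4,2,W); sL=45/173, sR=45/137; mL=-4545/47402, mR=20115/47402; mL+mR=45/137 → advance +1; mR−mL=90/173 → turn +1·90°
n=1: pose=(-5,2,S); sL=90/269, sR=90/389; mL=-22905/104641, mR=47115/104641; mL+mR=90/389 → advance +1; mR−mL=180/269 → turn +1·90°
n=2: pose=(-5,1,E); sL=9/26, sR=9/34; mL=-189/884, mR=423/884; mL+mR=9/34 → advance +1; mR−mL=9/13 → turn +1·90°
n=3: pose=(-4,1,N); sL=90/337, sR=2/5; mL=-113/1685, mR=787/1685; mL+mR=2/5 → advance +1; mR−mL=180/337 → turn +1·90°
n=4: pose=(-4,2,W); sL=45/173, sR=45/137; mL=-4545/47402, mR=20115/47402; mL+mR=45/137 → advance +1; mR−mL=90/173 → turn +1·90°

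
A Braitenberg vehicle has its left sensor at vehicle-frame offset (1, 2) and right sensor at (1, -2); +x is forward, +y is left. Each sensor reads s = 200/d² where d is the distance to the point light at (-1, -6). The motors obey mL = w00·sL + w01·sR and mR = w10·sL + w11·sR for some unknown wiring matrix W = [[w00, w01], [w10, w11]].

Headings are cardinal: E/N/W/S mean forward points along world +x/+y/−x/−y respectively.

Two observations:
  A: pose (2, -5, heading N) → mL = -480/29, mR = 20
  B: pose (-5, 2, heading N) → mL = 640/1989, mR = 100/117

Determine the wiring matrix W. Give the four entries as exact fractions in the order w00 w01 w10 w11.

obs A: pose=(2,-5,N) → sL=40, sR=200/29, mL=-480/29, mR=20
obs B: pose=(-5,2,N) → sL=200/117, sR=40/17, mL=640/1989, mR=100/117
sensor matrix S = [[40, 200/29], [200/117, 40/17]]; det S = 4748800/57681
solve [mL_A; mL_B] = S·[w00; w01] and [mR_A; mR_B] = S·[w10; w11]:
  w00 = -1/2, w01 = 1/2, w10 = 1/2, w11 = 0

-1/2 1/2 1/2 0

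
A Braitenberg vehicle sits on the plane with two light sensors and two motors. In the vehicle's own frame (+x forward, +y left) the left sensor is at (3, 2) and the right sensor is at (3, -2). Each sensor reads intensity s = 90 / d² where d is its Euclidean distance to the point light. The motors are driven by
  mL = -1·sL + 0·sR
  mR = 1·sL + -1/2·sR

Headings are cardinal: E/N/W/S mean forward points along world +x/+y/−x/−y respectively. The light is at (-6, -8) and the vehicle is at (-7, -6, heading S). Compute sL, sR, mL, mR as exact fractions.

left sensor world pos  = (-5, -9); dL² = 2
right sensor world pos = (-9, -9); dR² = 10
sL = 90/2 = 45
sR = 90/10 = 9
mL = -1·sL + 0·sR = -45
mR = 1·sL + -1/2·sR = 81/2

45 9 -45 81/2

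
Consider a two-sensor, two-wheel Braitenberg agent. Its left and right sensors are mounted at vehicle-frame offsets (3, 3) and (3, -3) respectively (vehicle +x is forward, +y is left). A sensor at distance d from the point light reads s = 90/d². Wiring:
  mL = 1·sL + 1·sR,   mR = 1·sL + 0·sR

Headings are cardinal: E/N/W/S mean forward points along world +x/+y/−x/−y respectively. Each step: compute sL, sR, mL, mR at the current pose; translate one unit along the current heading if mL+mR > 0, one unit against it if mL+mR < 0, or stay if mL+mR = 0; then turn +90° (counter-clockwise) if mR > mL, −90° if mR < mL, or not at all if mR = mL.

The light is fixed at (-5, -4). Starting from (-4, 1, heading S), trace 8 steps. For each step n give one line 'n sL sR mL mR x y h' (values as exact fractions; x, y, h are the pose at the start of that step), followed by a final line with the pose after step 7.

n=0: pose=(-4,1,S); sL=9/2, sR=45/4; mL=63/4, mR=9/2; mL+mR=81/4 → advance +1; mR−mL=-45/4 → turn -1·90°
n=1: pose=(-4,0,W); sL=18, sR=90/53; mL=1044/53, mR=18; mL+mR=1998/53 → advance +1; mR−mL=-90/53 → turn -1·90°
n=2: pose=(-5,0,N); sL=45/29, sR=45/29; mL=90/29, mR=45/29; mL+mR=135/29 → advance +1; mR−mL=-45/29 → turn -1·90°
n=3: pose=(-5,1,E); sL=90/73, sR=90/13; mL=7740/949, mR=90/73; mL+mR=8910/949 → advance +1; mR−mL=-90/13 → turn -1·90°
n=4: pose=(-4,1,S); sL=9/2, sR=45/4; mL=63/4, mR=9/2; mL+mR=81/4 → advance +1; mR−mL=-45/4 → turn -1·90°
n=5: pose=(-4,0,W); sL=18, sR=90/53; mL=1044/53, mR=18; mL+mR=1998/53 → advance +1; mR−mL=-90/53 → turn -1·90°
n=6: pose=(-5,0,N); sL=45/29, sR=45/29; mL=90/29, mR=45/29; mL+mR=135/29 → advance +1; mR−mL=-45/29 → turn -1·90°
n=7: pose=(-5,1,E); sL=90/73, sR=90/13; mL=7740/949, mR=90/73; mL+mR=8910/949 → advance +1; mR−mL=-90/13 → turn -1·90°

0 9/2 45/4 63/4 9/2 -4 1 S
1 18 90/53 1044/53 18 -4 0 W
2 45/29 45/29 90/29 45/29 -5 0 N
3 90/73 90/13 7740/949 90/73 -5 1 E
4 9/2 45/4 63/4 9/2 -4 1 S
5 18 90/53 1044/53 18 -4 0 W
6 45/29 45/29 90/29 45/29 -5 0 N
7 90/73 90/13 7740/949 90/73 -5 1 E
final -4 1 S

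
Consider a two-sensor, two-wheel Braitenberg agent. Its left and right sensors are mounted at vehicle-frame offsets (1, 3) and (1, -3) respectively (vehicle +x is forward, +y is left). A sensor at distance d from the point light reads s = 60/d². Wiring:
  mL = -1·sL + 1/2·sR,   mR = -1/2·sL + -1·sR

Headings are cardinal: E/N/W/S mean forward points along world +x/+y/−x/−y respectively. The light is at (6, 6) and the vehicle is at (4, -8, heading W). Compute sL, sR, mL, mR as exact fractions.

left sensor world pos  = (3, -11); dL² = 298
right sensor world pos = (3, -5); dR² = 130
sL = 60/298 = 30/149
sR = 60/130 = 6/13
mL = -1·sL + 1/2·sR = 57/1937
mR = -1/2·sL + -1·sR = -1089/1937

30/149 6/13 57/1937 -1089/1937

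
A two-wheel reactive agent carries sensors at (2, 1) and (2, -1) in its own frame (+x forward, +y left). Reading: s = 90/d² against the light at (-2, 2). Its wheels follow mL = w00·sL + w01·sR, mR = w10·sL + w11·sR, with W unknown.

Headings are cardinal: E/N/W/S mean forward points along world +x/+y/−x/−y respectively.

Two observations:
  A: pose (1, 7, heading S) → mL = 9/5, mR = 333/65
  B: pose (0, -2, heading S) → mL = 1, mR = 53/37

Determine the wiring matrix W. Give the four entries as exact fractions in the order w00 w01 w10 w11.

obs A: pose=(1,7,S) → sL=18/5, sR=90/13, mL=9/5, mR=333/65
obs B: pose=(0,-2,S) → sL=2, sR=90/37, mL=1, mR=53/37
sensor matrix S = [[18/5, 90/13], [2, 90/37]]; det S = -2448/481
solve [mL_A; mL_B] = S·[w00; w01] and [mR_A; mR_B] = S·[w10; w11]:
  w00 = 1/2, w01 = 0, w10 = -1/2, w11 = 1

1/2 0 -1/2 1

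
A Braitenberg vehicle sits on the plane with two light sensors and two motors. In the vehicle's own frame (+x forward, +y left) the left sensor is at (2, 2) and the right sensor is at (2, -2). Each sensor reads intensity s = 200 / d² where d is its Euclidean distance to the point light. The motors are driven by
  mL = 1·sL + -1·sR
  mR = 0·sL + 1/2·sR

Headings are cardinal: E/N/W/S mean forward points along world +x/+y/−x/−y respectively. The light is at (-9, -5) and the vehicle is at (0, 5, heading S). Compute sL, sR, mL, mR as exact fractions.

40/37 200/113 -2880/4181 100/113

left sensor world pos  = (2, 3); dL² = 185
right sensor world pos = (-2, 3); dR² = 113
sL = 200/185 = 40/37
sR = 200/113 = 200/113
mL = 1·sL + -1·sR = -2880/4181
mR = 0·sL + 1/2·sR = 100/113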